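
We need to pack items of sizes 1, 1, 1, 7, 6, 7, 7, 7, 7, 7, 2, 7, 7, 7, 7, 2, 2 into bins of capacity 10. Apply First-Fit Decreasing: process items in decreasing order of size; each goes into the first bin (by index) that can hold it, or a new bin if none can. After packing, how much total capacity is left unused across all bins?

Sorted descending: 7, 7, 7, 7, 7, 7, 7, 7, 7, 7, 6, 2, 2, 2, 1, 1, 1.
Put 7 in bin 1; 3 remain.
Put 7 in bin 2; 3 remain.
Put 7 in bin 3; 3 remain.
Put 7 in bin 4; 3 remain.
Put 7 in bin 5; 3 remain.
Put 7 in bin 6; 3 remain.
Put 7 in bin 7; 3 remain.
Put 7 in bin 8; 3 remain.
Put 7 in bin 9; 3 remain.
Put 7 in bin 10; 3 remain.
Put 6 in bin 11; 4 remain.
Put 2 in bin 1; 1 remain.
Put 2 in bin 2; 1 remain.
Put 2 in bin 3; 1 remain.
Put 1 in bin 1; 0 remain.
Put 1 in bin 2; 0 remain.
Put 1 in bin 3; 0 remain.
11 bins × 10 = 110; used 85; unused 25.

25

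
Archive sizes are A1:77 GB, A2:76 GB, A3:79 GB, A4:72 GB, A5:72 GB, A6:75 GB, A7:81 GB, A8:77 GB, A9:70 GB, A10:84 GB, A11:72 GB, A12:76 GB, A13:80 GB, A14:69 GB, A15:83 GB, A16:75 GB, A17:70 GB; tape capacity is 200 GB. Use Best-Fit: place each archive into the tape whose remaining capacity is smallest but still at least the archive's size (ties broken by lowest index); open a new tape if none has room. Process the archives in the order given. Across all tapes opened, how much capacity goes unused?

512

Put A1 (77 GB) in tape 1; 123 GB remain.
Put A2 (76 GB) in tape 1; 47 GB remain.
Put A3 (79 GB) in tape 2; 121 GB remain.
Put A4 (72 GB) in tape 2; 49 GB remain.
Put A5 (72 GB) in tape 3; 128 GB remain.
Put A6 (75 GB) in tape 3; 53 GB remain.
Put A7 (81 GB) in tape 4; 119 GB remain.
Put A8 (77 GB) in tape 4; 42 GB remain.
Put A9 (70 GB) in tape 5; 130 GB remain.
Put A10 (84 GB) in tape 5; 46 GB remain.
Put A11 (72 GB) in tape 6; 128 GB remain.
Put A12 (76 GB) in tape 6; 52 GB remain.
Put A13 (80 GB) in tape 7; 120 GB remain.
Put A14 (69 GB) in tape 7; 51 GB remain.
Put A15 (83 GB) in tape 8; 117 GB remain.
Put A16 (75 GB) in tape 8; 42 GB remain.
Put A17 (70 GB) in tape 9; 130 GB remain.
9 tapes × 200 GB = 1800 GB; used 1288 GB; unused 512 GB.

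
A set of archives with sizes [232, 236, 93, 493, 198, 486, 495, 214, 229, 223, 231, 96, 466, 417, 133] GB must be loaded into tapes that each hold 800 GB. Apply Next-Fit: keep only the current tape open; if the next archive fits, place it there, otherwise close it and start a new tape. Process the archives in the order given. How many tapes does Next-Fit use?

7

Put 232 GB in tape 1; 568 GB remain.
Put 236 GB in tape 1; 332 GB remain.
Put 93 GB in tape 1; 239 GB remain.
Put 493 GB in tape 2; 307 GB remain.
Put 198 GB in tape 2; 109 GB remain.
Put 486 GB in tape 3; 314 GB remain.
Put 495 GB in tape 4; 305 GB remain.
Put 214 GB in tape 4; 91 GB remain.
Put 229 GB in tape 5; 571 GB remain.
Put 223 GB in tape 5; 348 GB remain.
Put 231 GB in tape 5; 117 GB remain.
Put 96 GB in tape 5; 21 GB remain.
Put 466 GB in tape 6; 334 GB remain.
Put 417 GB in tape 7; 383 GB remain.
Put 133 GB in tape 7; 250 GB remain.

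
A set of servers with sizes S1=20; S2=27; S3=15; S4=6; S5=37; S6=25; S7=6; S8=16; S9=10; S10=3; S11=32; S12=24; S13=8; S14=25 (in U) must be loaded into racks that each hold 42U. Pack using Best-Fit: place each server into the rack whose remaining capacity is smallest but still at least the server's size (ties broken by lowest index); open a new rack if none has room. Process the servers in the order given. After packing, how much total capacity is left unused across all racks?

S1 (20U) → rack 1 (remaining 22U)
S2 (27U) → rack 2 (remaining 15U)
S3 (15U) → rack 2 (remaining 0U)
S4 (6U) → rack 1 (remaining 16U)
S5 (37U) → rack 3 (remaining 5U)
S6 (25U) → rack 4 (remaining 17U)
S7 (6U) → rack 1 (remaining 10U)
S8 (16U) → rack 4 (remaining 1U)
S9 (10U) → rack 1 (remaining 0U)
S10 (3U) → rack 3 (remaining 2U)
S11 (32U) → rack 5 (remaining 10U)
S12 (24U) → rack 6 (remaining 18U)
S13 (8U) → rack 5 (remaining 2U)
S14 (25U) → rack 7 (remaining 17U)
7 racks × 42U = 294U; used 254U; unused 40U.

40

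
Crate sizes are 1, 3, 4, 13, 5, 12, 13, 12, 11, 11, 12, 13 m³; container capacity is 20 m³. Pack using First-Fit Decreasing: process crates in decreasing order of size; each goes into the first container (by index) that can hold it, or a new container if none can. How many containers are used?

8 containers

Sorted descending: 13, 13, 13, 12, 12, 12, 11, 11, 5, 4, 3, 1.
Put 13 m³ in container 1; 7 m³ remain.
Put 13 m³ in container 2; 7 m³ remain.
Put 13 m³ in container 3; 7 m³ remain.
Put 12 m³ in container 4; 8 m³ remain.
Put 12 m³ in container 5; 8 m³ remain.
Put 12 m³ in container 6; 8 m³ remain.
Put 11 m³ in container 7; 9 m³ remain.
Put 11 m³ in container 8; 9 m³ remain.
Put 5 m³ in container 1; 2 m³ remain.
Put 4 m³ in container 2; 3 m³ remain.
Put 3 m³ in container 2; 0 m³ remain.
Put 1 m³ in container 1; 1 m³ remain.
Final containers: [13,5,1] [13,4,3] [13] [12] [12] [12] [11] [11].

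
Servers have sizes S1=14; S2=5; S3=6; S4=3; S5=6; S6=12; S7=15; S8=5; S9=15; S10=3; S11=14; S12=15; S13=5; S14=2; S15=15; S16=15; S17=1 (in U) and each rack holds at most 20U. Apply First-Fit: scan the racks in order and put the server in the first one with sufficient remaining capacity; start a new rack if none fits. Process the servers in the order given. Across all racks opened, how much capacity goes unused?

29

rack 1: place S1 (14U), 6U left
rack 1: place S2 (5U), 1U left
rack 2: place S3 (6U), 14U left
rack 2: place S4 (3U), 11U left
rack 2: place S5 (6U), 5U left
rack 3: place S6 (12U), 8U left
rack 4: place S7 (15U), 5U left
rack 2: place S8 (5U), 0U left
rack 5: place S9 (15U), 5U left
rack 3: place S10 (3U), 5U left
rack 6: place S11 (14U), 6U left
rack 7: place S12 (15U), 5U left
rack 3: place S13 (5U), 0U left
rack 4: place S14 (2U), 3U left
rack 8: place S15 (15U), 5U left
rack 9: place S16 (15U), 5U left
rack 1: place S17 (1U), 0U left
9 racks × 20U = 180U; used 151U; unused 29U.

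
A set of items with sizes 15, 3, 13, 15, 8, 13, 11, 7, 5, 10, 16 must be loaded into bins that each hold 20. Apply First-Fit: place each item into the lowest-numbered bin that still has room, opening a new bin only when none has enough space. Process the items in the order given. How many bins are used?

15 → bin 1 (remaining 5)
3 → bin 1 (remaining 2)
13 → bin 2 (remaining 7)
15 → bin 3 (remaining 5)
8 → bin 4 (remaining 12)
13 → bin 5 (remaining 7)
11 → bin 4 (remaining 1)
7 → bin 2 (remaining 0)
5 → bin 3 (remaining 0)
10 → bin 6 (remaining 10)
16 → bin 7 (remaining 4)
Final bins: [15,3] [13,7] [15,5] [8,11] [13] [10] [16].

7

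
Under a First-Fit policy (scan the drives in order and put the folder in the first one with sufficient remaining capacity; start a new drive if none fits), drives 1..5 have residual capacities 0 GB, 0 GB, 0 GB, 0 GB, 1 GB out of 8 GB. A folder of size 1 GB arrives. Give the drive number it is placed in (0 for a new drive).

5

Drives with room: drive 5 (1 GB).
The first with room is drive 5.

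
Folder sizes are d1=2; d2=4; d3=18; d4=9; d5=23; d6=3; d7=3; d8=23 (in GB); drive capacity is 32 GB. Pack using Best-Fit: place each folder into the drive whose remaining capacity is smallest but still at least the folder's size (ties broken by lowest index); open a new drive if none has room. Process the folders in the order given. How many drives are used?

Put d1 (2 GB) in drive 1; 30 GB remain.
Put d2 (4 GB) in drive 1; 26 GB remain.
Put d3 (18 GB) in drive 1; 8 GB remain.
Put d4 (9 GB) in drive 2; 23 GB remain.
Put d5 (23 GB) in drive 2; 0 GB remain.
Put d6 (3 GB) in drive 1; 5 GB remain.
Put d7 (3 GB) in drive 1; 2 GB remain.
Put d8 (23 GB) in drive 3; 9 GB remain.
Final drives: [2,4,18,3,3] [9,23] [23].

3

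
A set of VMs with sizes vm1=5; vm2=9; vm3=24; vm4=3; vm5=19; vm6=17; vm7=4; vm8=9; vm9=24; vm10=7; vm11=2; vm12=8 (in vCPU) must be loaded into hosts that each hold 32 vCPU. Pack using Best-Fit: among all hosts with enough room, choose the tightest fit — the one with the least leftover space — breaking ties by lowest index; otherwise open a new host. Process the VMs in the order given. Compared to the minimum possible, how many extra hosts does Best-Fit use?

0

Best-Fit: [5,9,17] [24,3,4] [19,9,2] [24,7] [8] → 5 hosts.
Total size 131 vCPU; any packing needs at least ⌈131/32⌉ = 5 hosts.
So 5 is already optimal.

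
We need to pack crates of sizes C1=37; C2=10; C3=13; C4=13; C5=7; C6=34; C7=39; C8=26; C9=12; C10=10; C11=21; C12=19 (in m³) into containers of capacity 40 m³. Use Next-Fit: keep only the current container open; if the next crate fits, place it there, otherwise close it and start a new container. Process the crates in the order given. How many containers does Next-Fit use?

C1 (37 m³) → container 1 (remaining 3 m³)
C2 (10 m³) → container 2 (remaining 30 m³)
C3 (13 m³) → container 2 (remaining 17 m³)
C4 (13 m³) → container 2 (remaining 4 m³)
C5 (7 m³) → container 3 (remaining 33 m³)
C6 (34 m³) → container 4 (remaining 6 m³)
C7 (39 m³) → container 5 (remaining 1 m³)
C8 (26 m³) → container 6 (remaining 14 m³)
C9 (12 m³) → container 6 (remaining 2 m³)
C10 (10 m³) → container 7 (remaining 30 m³)
C11 (21 m³) → container 7 (remaining 9 m³)
C12 (19 m³) → container 8 (remaining 21 m³)

8 containers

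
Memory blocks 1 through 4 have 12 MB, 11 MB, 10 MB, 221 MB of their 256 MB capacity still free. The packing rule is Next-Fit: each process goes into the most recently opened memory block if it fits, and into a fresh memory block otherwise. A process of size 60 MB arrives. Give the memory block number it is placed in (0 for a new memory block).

Next-Fit only looks at memory block 4, which has 221 MB free.
60 MB fits there.

4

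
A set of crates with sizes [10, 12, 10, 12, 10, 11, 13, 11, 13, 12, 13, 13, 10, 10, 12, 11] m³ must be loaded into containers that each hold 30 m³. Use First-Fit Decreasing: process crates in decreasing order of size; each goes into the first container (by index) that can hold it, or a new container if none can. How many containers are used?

Sorted descending: 13, 13, 13, 13, 12, 12, 12, 12, 11, 11, 11, 10, 10, 10, 10, 10.
Put 13 m³ in container 1; 17 m³ remain.
Put 13 m³ in container 1; 4 m³ remain.
Put 13 m³ in container 2; 17 m³ remain.
Put 13 m³ in container 2; 4 m³ remain.
Put 12 m³ in container 3; 18 m³ remain.
Put 12 m³ in container 3; 6 m³ remain.
Put 12 m³ in container 4; 18 m³ remain.
Put 12 m³ in container 4; 6 m³ remain.
Put 11 m³ in container 5; 19 m³ remain.
Put 11 m³ in container 5; 8 m³ remain.
Put 11 m³ in container 6; 19 m³ remain.
Put 10 m³ in container 6; 9 m³ remain.
Put 10 m³ in container 7; 20 m³ remain.
Put 10 m³ in container 7; 10 m³ remain.
Put 10 m³ in container 7; 0 m³ remain.
Put 10 m³ in container 8; 20 m³ remain.

8 containers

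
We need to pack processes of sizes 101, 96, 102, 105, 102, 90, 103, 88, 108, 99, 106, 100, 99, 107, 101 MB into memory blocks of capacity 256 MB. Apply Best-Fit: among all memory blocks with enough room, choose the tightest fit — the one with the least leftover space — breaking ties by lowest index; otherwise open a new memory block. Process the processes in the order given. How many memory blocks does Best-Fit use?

8

memory block 1: place 101 MB, 155 MB left
memory block 1: place 96 MB, 59 MB left
memory block 2: place 102 MB, 154 MB left
memory block 2: place 105 MB, 49 MB left
memory block 3: place 102 MB, 154 MB left
memory block 3: place 90 MB, 64 MB left
memory block 4: place 103 MB, 153 MB left
memory block 4: place 88 MB, 65 MB left
memory block 5: place 108 MB, 148 MB left
memory block 5: place 99 MB, 49 MB left
memory block 6: place 106 MB, 150 MB left
memory block 6: place 100 MB, 50 MB left
memory block 7: place 99 MB, 157 MB left
memory block 7: place 107 MB, 50 MB left
memory block 8: place 101 MB, 155 MB left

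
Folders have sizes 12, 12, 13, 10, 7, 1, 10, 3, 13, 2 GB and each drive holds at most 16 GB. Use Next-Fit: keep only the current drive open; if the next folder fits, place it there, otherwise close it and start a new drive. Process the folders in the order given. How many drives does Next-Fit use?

drive 1: place 12 GB, 4 GB left
drive 2: place 12 GB, 4 GB left
drive 3: place 13 GB, 3 GB left
drive 4: place 10 GB, 6 GB left
drive 5: place 7 GB, 9 GB left
drive 5: place 1 GB, 8 GB left
drive 6: place 10 GB, 6 GB left
drive 6: place 3 GB, 3 GB left
drive 7: place 13 GB, 3 GB left
drive 7: place 2 GB, 1 GB left
Final drives: [12] [12] [13] [10] [7,1] [10,3] [13,2].

7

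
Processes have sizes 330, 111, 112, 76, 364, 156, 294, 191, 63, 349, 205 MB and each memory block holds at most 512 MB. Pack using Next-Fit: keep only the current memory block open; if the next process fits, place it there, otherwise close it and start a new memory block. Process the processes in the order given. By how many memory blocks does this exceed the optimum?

2

Next-Fit: [330,111] [112,76] [364] [156,294] [191,63] [349] [205] → 7 memory blocks.
Total size 2251 MB; any packing needs at least ⌈2251/512⌉ = 5 memory blocks.
An optimal packing achieves that bound: [364,112] [349,156] [330,111,63] [294,205] [191,76] → 5 memory blocks.
Excess: 7 − 5 = 2.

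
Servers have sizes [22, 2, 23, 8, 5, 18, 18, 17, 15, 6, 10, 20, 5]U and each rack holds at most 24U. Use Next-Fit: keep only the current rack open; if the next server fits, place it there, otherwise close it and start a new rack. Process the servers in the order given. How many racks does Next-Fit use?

rack 1: place 22U, 2U left
rack 1: place 2U, 0U left
rack 2: place 23U, 1U left
rack 3: place 8U, 16U left
rack 3: place 5U, 11U left
rack 4: place 18U, 6U left
rack 5: place 18U, 6U left
rack 6: place 17U, 7U left
rack 7: place 15U, 9U left
rack 7: place 6U, 3U left
rack 8: place 10U, 14U left
rack 9: place 20U, 4U left
rack 10: place 5U, 19U left

10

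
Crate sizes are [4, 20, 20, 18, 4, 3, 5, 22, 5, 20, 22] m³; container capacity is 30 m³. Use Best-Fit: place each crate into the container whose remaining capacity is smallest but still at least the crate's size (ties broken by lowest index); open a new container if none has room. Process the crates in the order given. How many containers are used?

4 m³ → container 1 (remaining 26 m³)
20 m³ → container 1 (remaining 6 m³)
20 m³ → container 2 (remaining 10 m³)
18 m³ → container 3 (remaining 12 m³)
4 m³ → container 1 (remaining 2 m³)
3 m³ → container 2 (remaining 7 m³)
5 m³ → container 2 (remaining 2 m³)
22 m³ → container 4 (remaining 8 m³)
5 m³ → container 4 (remaining 3 m³)
20 m³ → container 5 (remaining 10 m³)
22 m³ → container 6 (remaining 8 m³)

6 containers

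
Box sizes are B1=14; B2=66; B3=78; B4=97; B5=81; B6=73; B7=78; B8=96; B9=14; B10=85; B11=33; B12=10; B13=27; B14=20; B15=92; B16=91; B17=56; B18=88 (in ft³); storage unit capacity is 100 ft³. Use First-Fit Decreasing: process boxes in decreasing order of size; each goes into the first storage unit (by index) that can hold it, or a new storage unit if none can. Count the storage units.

Sorted descending: 97, 96, 92, 91, 88, 85, 81, 78, 78, 73, 66, 56, 33, 27, 20, 14, 14, 10.
storage unit 1: place 97 ft³, 3 ft³ left
storage unit 2: place 96 ft³, 4 ft³ left
storage unit 3: place 92 ft³, 8 ft³ left
storage unit 4: place 91 ft³, 9 ft³ left
storage unit 5: place 88 ft³, 12 ft³ left
storage unit 6: place 85 ft³, 15 ft³ left
storage unit 7: place 81 ft³, 19 ft³ left
storage unit 8: place 78 ft³, 22 ft³ left
storage unit 9: place 78 ft³, 22 ft³ left
storage unit 10: place 73 ft³, 27 ft³ left
storage unit 11: place 66 ft³, 34 ft³ left
storage unit 12: place 56 ft³, 44 ft³ left
storage unit 11: place 33 ft³, 1 ft³ left
storage unit 10: place 27 ft³, 0 ft³ left
storage unit 8: place 20 ft³, 2 ft³ left
storage unit 6: place 14 ft³, 1 ft³ left
storage unit 7: place 14 ft³, 5 ft³ left
storage unit 5: place 10 ft³, 2 ft³ left

12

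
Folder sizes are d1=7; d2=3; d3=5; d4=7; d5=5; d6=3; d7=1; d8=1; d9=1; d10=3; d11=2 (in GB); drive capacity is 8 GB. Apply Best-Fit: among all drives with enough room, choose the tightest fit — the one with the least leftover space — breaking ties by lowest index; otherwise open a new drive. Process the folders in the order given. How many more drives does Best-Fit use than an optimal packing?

Best-Fit: [7,1] [3,5] [7,1] [5,3] [1,3,2] → 5 drives.
Total size 38 GB; any packing needs at least ⌈38/8⌉ = 5 drives.
So 5 is already optimal.

0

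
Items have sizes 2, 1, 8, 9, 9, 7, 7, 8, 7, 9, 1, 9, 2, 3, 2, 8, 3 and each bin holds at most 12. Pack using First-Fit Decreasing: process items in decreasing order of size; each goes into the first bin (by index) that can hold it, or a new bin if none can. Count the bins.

10 bins

Sorted descending: 9, 9, 9, 9, 8, 8, 8, 7, 7, 7, 3, 3, 2, 2, 2, 1, 1.
9 → bin 1 (remaining 3)
9 → bin 2 (remaining 3)
9 → bin 3 (remaining 3)
9 → bin 4 (remaining 3)
8 → bin 5 (remaining 4)
8 → bin 6 (remaining 4)
8 → bin 7 (remaining 4)
7 → bin 8 (remaining 5)
7 → bin 9 (remaining 5)
7 → bin 10 (remaining 5)
3 → bin 1 (remaining 0)
3 → bin 2 (remaining 0)
2 → bin 3 (remaining 1)
2 → bin 4 (remaining 1)
2 → bin 5 (remaining 2)
1 → bin 3 (remaining 0)
1 → bin 4 (remaining 0)
Final bins: [9,3] [9,3] [9,2,1] [9,2,1] [8,2] [8] [8] [7] [7] [7].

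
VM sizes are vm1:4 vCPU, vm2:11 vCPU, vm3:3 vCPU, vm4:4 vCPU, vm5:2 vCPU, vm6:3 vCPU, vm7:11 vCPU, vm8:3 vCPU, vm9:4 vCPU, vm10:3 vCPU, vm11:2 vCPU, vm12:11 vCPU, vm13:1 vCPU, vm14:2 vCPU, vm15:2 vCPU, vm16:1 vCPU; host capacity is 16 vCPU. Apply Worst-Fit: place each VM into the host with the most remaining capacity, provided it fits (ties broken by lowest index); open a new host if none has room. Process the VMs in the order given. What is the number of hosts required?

vm1 (4 vCPU) → host 1 (remaining 12 vCPU)
vm2 (11 vCPU) → host 1 (remaining 1 vCPU)
vm3 (3 vCPU) → host 2 (remaining 13 vCPU)
vm4 (4 vCPU) → host 2 (remaining 9 vCPU)
vm5 (2 vCPU) → host 2 (remaining 7 vCPU)
vm6 (3 vCPU) → host 2 (remaining 4 vCPU)
vm7 (11 vCPU) → host 3 (remaining 5 vCPU)
vm8 (3 vCPU) → host 3 (remaining 2 vCPU)
vm9 (4 vCPU) → host 2 (remaining 0 vCPU)
vm10 (3 vCPU) → host 4 (remaining 13 vCPU)
vm11 (2 vCPU) → host 4 (remaining 11 vCPU)
vm12 (11 vCPU) → host 4 (remaining 0 vCPU)
vm13 (1 vCPU) → host 3 (remaining 1 vCPU)
vm14 (2 vCPU) → host 5 (remaining 14 vCPU)
vm15 (2 vCPU) → host 5 (remaining 12 vCPU)
vm16 (1 vCPU) → host 5 (remaining 11 vCPU)

5 hosts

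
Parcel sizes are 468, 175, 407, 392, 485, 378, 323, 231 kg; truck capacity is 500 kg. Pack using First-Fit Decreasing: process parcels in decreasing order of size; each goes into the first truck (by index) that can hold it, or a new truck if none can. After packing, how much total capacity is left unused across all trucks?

641

Sorted descending: 485, 468, 407, 392, 378, 323, 231, 175.
truck 1: place 485 kg, 15 kg left
truck 2: place 468 kg, 32 kg left
truck 3: place 407 kg, 93 kg left
truck 4: place 392 kg, 108 kg left
truck 5: place 378 kg, 122 kg left
truck 6: place 323 kg, 177 kg left
truck 7: place 231 kg, 269 kg left
truck 6: place 175 kg, 2 kg left
7 trucks × 500 kg = 3500 kg; used 2859 kg; unused 641 kg.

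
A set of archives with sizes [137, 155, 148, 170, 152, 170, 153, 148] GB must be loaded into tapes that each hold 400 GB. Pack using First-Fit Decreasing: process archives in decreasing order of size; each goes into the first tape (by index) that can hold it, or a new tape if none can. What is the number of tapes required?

Sorted descending: 170, 170, 155, 153, 152, 148, 148, 137.
Put 170 GB in tape 1; 230 GB remain.
Put 170 GB in tape 1; 60 GB remain.
Put 155 GB in tape 2; 245 GB remain.
Put 153 GB in tape 2; 92 GB remain.
Put 152 GB in tape 3; 248 GB remain.
Put 148 GB in tape 3; 100 GB remain.
Put 148 GB in tape 4; 252 GB remain.
Put 137 GB in tape 4; 115 GB remain.
Final tapes: [170,170] [155,153] [152,148] [148,137].

4 tapes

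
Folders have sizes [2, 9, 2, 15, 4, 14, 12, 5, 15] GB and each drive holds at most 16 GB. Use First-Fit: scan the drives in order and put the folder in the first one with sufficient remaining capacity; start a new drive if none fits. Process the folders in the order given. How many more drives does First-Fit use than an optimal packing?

1

First-Fit: [2,9,2] [15] [4,12] [14] [5] [15] → 6 drives.
Total size 78 GB; any packing needs at least ⌈78/16⌉ = 5 drives.
An optimal packing achieves that bound: [15] [15] [14,2] [12,4] [9,5,2] → 5 drives.
Excess: 6 − 5 = 1.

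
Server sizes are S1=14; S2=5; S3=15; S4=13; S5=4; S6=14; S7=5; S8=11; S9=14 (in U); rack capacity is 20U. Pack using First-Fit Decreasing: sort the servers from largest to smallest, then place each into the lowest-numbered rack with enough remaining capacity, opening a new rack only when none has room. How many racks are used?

Sorted descending: 15, 14, 14, 14, 13, 11, 5, 5, 4.
rack 1: place 15U, 5U left
rack 2: place 14U, 6U left
rack 3: place 14U, 6U left
rack 4: place 14U, 6U left
rack 5: place 13U, 7U left
rack 6: place 11U, 9U left
rack 1: place 5U, 0U left
rack 2: place 5U, 1U left
rack 3: place 4U, 2U left

6 racks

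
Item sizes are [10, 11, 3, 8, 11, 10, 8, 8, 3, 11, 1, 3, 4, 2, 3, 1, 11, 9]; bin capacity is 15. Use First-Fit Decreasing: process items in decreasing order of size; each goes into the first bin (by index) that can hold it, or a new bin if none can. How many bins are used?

Sorted descending: 11, 11, 11, 11, 10, 10, 9, 8, 8, 8, 4, 3, 3, 3, 3, 2, 1, 1.
Put 11 in bin 1; 4 remain.
Put 11 in bin 2; 4 remain.
Put 11 in bin 3; 4 remain.
Put 11 in bin 4; 4 remain.
Put 10 in bin 5; 5 remain.
Put 10 in bin 6; 5 remain.
Put 9 in bin 7; 6 remain.
Put 8 in bin 8; 7 remain.
Put 8 in bin 9; 7 remain.
Put 8 in bin 10; 7 remain.
Put 4 in bin 1; 0 remain.
Put 3 in bin 2; 1 remain.
Put 3 in bin 3; 1 remain.
Put 3 in bin 4; 1 remain.
Put 3 in bin 5; 2 remain.
Put 2 in bin 5; 0 remain.
Put 1 in bin 2; 0 remain.
Put 1 in bin 3; 0 remain.

10 bins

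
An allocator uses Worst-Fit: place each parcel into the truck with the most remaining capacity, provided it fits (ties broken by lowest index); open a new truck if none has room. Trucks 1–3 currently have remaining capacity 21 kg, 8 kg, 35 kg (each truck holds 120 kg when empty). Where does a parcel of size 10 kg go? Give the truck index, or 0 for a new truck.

3

Trucks with room: truck 1 (21 kg), truck 3 (35 kg).
Most room is truck 3 with 35 kg free.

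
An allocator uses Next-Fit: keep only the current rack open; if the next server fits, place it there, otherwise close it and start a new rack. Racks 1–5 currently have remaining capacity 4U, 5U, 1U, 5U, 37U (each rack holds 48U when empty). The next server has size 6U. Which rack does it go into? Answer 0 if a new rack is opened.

Next-Fit only looks at rack 5, which has 37U free.
6U fits there.

5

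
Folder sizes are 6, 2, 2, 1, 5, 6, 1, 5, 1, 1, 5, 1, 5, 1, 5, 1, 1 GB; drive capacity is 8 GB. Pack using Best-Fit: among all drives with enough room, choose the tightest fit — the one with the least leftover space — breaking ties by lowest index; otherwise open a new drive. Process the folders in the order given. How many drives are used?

7 drives

6 GB → drive 1 (remaining 2 GB)
2 GB → drive 1 (remaining 0 GB)
2 GB → drive 2 (remaining 6 GB)
1 GB → drive 2 (remaining 5 GB)
5 GB → drive 2 (remaining 0 GB)
6 GB → drive 3 (remaining 2 GB)
1 GB → drive 3 (remaining 1 GB)
5 GB → drive 4 (remaining 3 GB)
1 GB → drive 3 (remaining 0 GB)
1 GB → drive 4 (remaining 2 GB)
5 GB → drive 5 (remaining 3 GB)
1 GB → drive 4 (remaining 1 GB)
5 GB → drive 6 (remaining 3 GB)
1 GB → drive 4 (remaining 0 GB)
5 GB → drive 7 (remaining 3 GB)
1 GB → drive 5 (remaining 2 GB)
1 GB → drive 5 (remaining 1 GB)
Final drives: [6,2] [2,1,5] [6,1,1] [5,1,1,1] [5,1,1] [5] [5].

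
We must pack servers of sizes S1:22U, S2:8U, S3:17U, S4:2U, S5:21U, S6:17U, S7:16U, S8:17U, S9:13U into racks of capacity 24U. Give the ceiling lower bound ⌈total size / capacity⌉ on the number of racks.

6 racks

Total size = 22 + 8 + 17 + 2 + 21 + 17 + 16 + 17 + 13 = 133U.
⌈133 / 24⌉ = 6.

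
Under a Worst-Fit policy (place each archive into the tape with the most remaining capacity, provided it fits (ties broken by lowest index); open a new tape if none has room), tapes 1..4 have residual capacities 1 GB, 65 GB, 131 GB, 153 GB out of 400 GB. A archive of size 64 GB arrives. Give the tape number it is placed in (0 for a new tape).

4

Tapes with room: tape 2 (65 GB), tape 3 (131 GB), tape 4 (153 GB).
Most room is tape 4 with 153 GB free.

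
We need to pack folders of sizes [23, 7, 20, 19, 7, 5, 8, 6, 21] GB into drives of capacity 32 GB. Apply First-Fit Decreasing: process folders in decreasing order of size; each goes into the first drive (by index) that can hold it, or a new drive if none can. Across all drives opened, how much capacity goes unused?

Sorted descending: 23, 21, 20, 19, 8, 7, 7, 6, 5.
23 GB → drive 1 (remaining 9 GB)
21 GB → drive 2 (remaining 11 GB)
20 GB → drive 3 (remaining 12 GB)
19 GB → drive 4 (remaining 13 GB)
8 GB → drive 1 (remaining 1 GB)
7 GB → drive 2 (remaining 4 GB)
7 GB → drive 3 (remaining 5 GB)
6 GB → drive 4 (remaining 7 GB)
5 GB → drive 3 (remaining 0 GB)
4 drives × 32 GB = 128 GB; used 116 GB; unused 12 GB.

12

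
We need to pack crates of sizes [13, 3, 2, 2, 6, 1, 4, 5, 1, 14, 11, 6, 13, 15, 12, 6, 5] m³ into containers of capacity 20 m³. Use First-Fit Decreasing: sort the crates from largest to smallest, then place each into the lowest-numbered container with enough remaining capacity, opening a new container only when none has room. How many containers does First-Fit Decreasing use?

6

Sorted descending: 15, 14, 13, 13, 12, 11, 6, 6, 6, 5, 5, 4, 3, 2, 2, 1, 1.
15 m³ → container 1 (remaining 5 m³)
14 m³ → container 2 (remaining 6 m³)
13 m³ → container 3 (remaining 7 m³)
13 m³ → container 4 (remaining 7 m³)
12 m³ → container 5 (remaining 8 m³)
11 m³ → container 6 (remaining 9 m³)
6 m³ → container 2 (remaining 0 m³)
6 m³ → container 3 (remaining 1 m³)
6 m³ → container 4 (remaining 1 m³)
5 m³ → container 1 (remaining 0 m³)
5 m³ → container 5 (remaining 3 m³)
4 m³ → container 6 (remaining 5 m³)
3 m³ → container 5 (remaining 0 m³)
2 m³ → container 6 (remaining 3 m³)
2 m³ → container 6 (remaining 1 m³)
1 m³ → container 3 (remaining 0 m³)
1 m³ → container 4 (remaining 0 m³)
Final containers: [15,5] [14,6] [13,6,1] [13,6,1] [12,5,3] [11,4,2,2].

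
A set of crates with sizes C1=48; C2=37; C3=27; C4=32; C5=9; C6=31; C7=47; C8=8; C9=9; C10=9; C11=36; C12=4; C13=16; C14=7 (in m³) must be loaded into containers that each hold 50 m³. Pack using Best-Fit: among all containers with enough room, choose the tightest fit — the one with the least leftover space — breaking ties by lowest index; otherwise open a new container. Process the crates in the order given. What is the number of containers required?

7

container 1: place C1 (48 m³), 2 m³ left
container 2: place C2 (37 m³), 13 m³ left
container 3: place C3 (27 m³), 23 m³ left
container 4: place C4 (32 m³), 18 m³ left
container 2: place C5 (9 m³), 4 m³ left
container 5: place C6 (31 m³), 19 m³ left
container 6: place C7 (47 m³), 3 m³ left
container 4: place C8 (8 m³), 10 m³ left
container 4: place C9 (9 m³), 1 m³ left
container 5: place C10 (9 m³), 10 m³ left
container 7: place C11 (36 m³), 14 m³ left
container 2: place C12 (4 m³), 0 m³ left
container 3: place C13 (16 m³), 7 m³ left
container 3: place C14 (7 m³), 0 m³ left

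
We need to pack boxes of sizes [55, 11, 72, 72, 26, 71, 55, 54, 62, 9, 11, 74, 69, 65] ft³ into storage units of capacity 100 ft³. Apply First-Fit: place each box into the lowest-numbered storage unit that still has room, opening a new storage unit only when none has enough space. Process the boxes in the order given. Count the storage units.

55 ft³ → storage unit 1 (remaining 45 ft³)
11 ft³ → storage unit 1 (remaining 34 ft³)
72 ft³ → storage unit 2 (remaining 28 ft³)
72 ft³ → storage unit 3 (remaining 28 ft³)
26 ft³ → storage unit 1 (remaining 8 ft³)
71 ft³ → storage unit 4 (remaining 29 ft³)
55 ft³ → storage unit 5 (remaining 45 ft³)
54 ft³ → storage unit 6 (remaining 46 ft³)
62 ft³ → storage unit 7 (remaining 38 ft³)
9 ft³ → storage unit 2 (remaining 19 ft³)
11 ft³ → storage unit 2 (remaining 8 ft³)
74 ft³ → storage unit 8 (remaining 26 ft³)
69 ft³ → storage unit 9 (remaining 31 ft³)
65 ft³ → storage unit 10 (remaining 35 ft³)

10 storage units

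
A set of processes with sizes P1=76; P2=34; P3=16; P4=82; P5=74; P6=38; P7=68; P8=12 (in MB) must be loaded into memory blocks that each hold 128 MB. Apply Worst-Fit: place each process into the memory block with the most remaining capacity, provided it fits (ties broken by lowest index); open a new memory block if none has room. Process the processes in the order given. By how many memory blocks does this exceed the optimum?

0

Worst-Fit: [76,34,16] [82] [74,38] [68,12] → 4 memory blocks.
Total size 400 MB; any packing needs at least ⌈400/128⌉ = 4 memory blocks.
So 4 is already optimal.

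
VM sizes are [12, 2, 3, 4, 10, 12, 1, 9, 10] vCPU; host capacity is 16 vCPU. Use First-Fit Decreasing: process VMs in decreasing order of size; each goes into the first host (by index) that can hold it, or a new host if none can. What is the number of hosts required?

5 hosts

Sorted descending: 12, 12, 10, 10, 9, 4, 3, 2, 1.
12 vCPU → host 1 (remaining 4 vCPU)
12 vCPU → host 2 (remaining 4 vCPU)
10 vCPU → host 3 (remaining 6 vCPU)
10 vCPU → host 4 (remaining 6 vCPU)
9 vCPU → host 5 (remaining 7 vCPU)
4 vCPU → host 1 (remaining 0 vCPU)
3 vCPU → host 2 (remaining 1 vCPU)
2 vCPU → host 3 (remaining 4 vCPU)
1 vCPU → host 2 (remaining 0 vCPU)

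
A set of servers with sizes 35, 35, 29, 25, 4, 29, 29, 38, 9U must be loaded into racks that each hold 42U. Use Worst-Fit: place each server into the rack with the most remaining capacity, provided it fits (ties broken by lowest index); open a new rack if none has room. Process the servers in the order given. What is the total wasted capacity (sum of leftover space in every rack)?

rack 1: place 35U, 7U left
rack 2: place 35U, 7U left
rack 3: place 29U, 13U left
rack 4: place 25U, 17U left
rack 4: place 4U, 13U left
rack 5: place 29U, 13U left
rack 6: place 29U, 13U left
rack 7: place 38U, 4U left
rack 3: place 9U, 4U left
7 racks × 42U = 294U; used 233U; unused 61U.

61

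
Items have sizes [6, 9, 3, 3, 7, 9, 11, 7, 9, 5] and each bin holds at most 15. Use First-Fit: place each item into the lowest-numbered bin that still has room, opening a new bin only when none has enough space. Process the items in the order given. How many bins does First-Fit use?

6 bins

bin 1: place 6, 9 left
bin 1: place 9, 0 left
bin 2: place 3, 12 left
bin 2: place 3, 9 left
bin 2: place 7, 2 left
bin 3: place 9, 6 left
bin 4: place 11, 4 left
bin 5: place 7, 8 left
bin 6: place 9, 6 left
bin 3: place 5, 1 left
Final bins: [6,9] [3,3,7] [9,5] [11] [7] [9].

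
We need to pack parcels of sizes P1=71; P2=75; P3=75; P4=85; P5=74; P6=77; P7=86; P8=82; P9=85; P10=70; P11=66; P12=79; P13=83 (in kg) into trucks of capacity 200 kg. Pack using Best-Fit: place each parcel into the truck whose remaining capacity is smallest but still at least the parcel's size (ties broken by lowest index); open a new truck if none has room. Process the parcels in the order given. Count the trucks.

7

Put P1 (71 kg) in truck 1; 129 kg remain.
Put P2 (75 kg) in truck 1; 54 kg remain.
Put P3 (75 kg) in truck 2; 125 kg remain.
Put P4 (85 kg) in truck 2; 40 kg remain.
Put P5 (74 kg) in truck 3; 126 kg remain.
Put P6 (77 kg) in truck 3; 49 kg remain.
Put P7 (86 kg) in truck 4; 114 kg remain.
Put P8 (82 kg) in truck 4; 32 kg remain.
Put P9 (85 kg) in truck 5; 115 kg remain.
Put P10 (70 kg) in truck 5; 45 kg remain.
Put P11 (66 kg) in truck 6; 134 kg remain.
Put P12 (79 kg) in truck 6; 55 kg remain.
Put P13 (83 kg) in truck 7; 117 kg remain.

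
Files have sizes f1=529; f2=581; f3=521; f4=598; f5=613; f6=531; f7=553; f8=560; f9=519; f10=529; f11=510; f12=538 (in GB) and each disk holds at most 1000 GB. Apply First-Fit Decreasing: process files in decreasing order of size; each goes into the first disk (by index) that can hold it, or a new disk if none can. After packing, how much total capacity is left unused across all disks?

Sorted descending: 613, 598, 581, 560, 553, 538, 531, 529, 529, 521, 519, 510.
disk 1: place 613 GB, 387 GB left
disk 2: place 598 GB, 402 GB left
disk 3: place 581 GB, 419 GB left
disk 4: place 560 GB, 440 GB left
disk 5: place 553 GB, 447 GB left
disk 6: place 538 GB, 462 GB left
disk 7: place 531 GB, 469 GB left
disk 8: place 529 GB, 471 GB left
disk 9: place 529 GB, 471 GB left
disk 10: place 521 GB, 479 GB left
disk 11: place 519 GB, 481 GB left
disk 12: place 510 GB, 490 GB left
12 disks × 1000 GB = 12000 GB; used 6582 GB; unused 5418 GB.

5418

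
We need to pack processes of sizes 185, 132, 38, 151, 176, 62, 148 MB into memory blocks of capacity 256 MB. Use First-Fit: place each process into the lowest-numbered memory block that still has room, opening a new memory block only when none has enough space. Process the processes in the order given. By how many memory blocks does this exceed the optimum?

0

First-Fit: [185,38] [132,62] [151] [176] [148] → 5 memory blocks.
5 processes exceed 128 MB (half the capacity), and no two of those can share a memory block, so at least 5 memory blocks are needed.
So 5 is already optimal.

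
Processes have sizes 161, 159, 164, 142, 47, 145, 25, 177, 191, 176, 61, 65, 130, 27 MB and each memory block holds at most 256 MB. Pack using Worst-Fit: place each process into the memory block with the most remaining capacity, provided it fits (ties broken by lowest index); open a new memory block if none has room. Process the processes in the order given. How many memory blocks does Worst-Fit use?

9

memory block 1: place 161 MB, 95 MB left
memory block 2: place 159 MB, 97 MB left
memory block 3: place 164 MB, 92 MB left
memory block 4: place 142 MB, 114 MB left
memory block 4: place 47 MB, 67 MB left
memory block 5: place 145 MB, 111 MB left
memory block 5: place 25 MB, 86 MB left
memory block 6: place 177 MB, 79 MB left
memory block 7: place 191 MB, 65 MB left
memory block 8: place 176 MB, 80 MB left
memory block 2: place 61 MB, 36 MB left
memory block 1: place 65 MB, 30 MB left
memory block 9: place 130 MB, 126 MB left
memory block 9: place 27 MB, 99 MB left
Final memory blocks: [161,65] [159,61] [164] [142,47] [145,25] [177] [191] [176] [130,27].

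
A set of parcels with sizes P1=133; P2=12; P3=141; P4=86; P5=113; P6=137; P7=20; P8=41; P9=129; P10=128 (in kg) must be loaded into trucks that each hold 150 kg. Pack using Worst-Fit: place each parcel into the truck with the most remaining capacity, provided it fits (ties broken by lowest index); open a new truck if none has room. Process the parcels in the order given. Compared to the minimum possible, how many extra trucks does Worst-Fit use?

0

Worst-Fit: [133,12] [141] [86,20,41] [113] [137] [129] [128] → 7 trucks.
Total size 940 kg; any packing needs at least ⌈940/150⌉ = 7 trucks.
So 7 is already optimal.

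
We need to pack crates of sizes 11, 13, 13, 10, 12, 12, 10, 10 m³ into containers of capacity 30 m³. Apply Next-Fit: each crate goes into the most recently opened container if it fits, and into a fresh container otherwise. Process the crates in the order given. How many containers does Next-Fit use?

4

container 1: place 11 m³, 19 m³ left
container 1: place 13 m³, 6 m³ left
container 2: place 13 m³, 17 m³ left
container 2: place 10 m³, 7 m³ left
container 3: place 12 m³, 18 m³ left
container 3: place 12 m³, 6 m³ left
container 4: place 10 m³, 20 m³ left
container 4: place 10 m³, 10 m³ left
Final containers: [11,13] [13,10] [12,12] [10,10].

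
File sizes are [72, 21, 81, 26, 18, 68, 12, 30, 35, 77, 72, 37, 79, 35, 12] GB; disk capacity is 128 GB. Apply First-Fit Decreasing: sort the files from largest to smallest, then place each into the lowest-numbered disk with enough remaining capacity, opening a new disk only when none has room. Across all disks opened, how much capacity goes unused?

93

Sorted descending: 81, 79, 77, 72, 72, 68, 37, 35, 35, 30, 26, 21, 18, 12, 12.
Put 81 GB in disk 1; 47 GB remain.
Put 79 GB in disk 2; 49 GB remain.
Put 77 GB in disk 3; 51 GB remain.
Put 72 GB in disk 4; 56 GB remain.
Put 72 GB in disk 5; 56 GB remain.
Put 68 GB in disk 6; 60 GB remain.
Put 37 GB in disk 1; 10 GB remain.
Put 35 GB in disk 2; 14 GB remain.
Put 35 GB in disk 3; 16 GB remain.
Put 30 GB in disk 4; 26 GB remain.
Put 26 GB in disk 4; 0 GB remain.
Put 21 GB in disk 5; 35 GB remain.
Put 18 GB in disk 5; 17 GB remain.
Put 12 GB in disk 2; 2 GB remain.
Put 12 GB in disk 3; 4 GB remain.
6 disks × 128 GB = 768 GB; used 675 GB; unused 93 GB.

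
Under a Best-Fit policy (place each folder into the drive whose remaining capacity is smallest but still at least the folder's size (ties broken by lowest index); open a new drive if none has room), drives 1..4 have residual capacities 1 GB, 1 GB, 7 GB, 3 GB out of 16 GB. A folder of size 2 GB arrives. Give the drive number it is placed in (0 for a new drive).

Drives with room: drive 3 (7 GB), drive 4 (3 GB).
Tightest fit is drive 4 with 3 GB free.

4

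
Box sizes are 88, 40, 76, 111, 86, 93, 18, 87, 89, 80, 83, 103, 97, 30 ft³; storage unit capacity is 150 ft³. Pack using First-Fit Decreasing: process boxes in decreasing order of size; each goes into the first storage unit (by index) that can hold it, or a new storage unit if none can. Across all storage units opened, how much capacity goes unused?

569

Sorted descending: 111, 103, 97, 93, 89, 88, 87, 86, 83, 80, 76, 40, 30, 18.
Put 111 ft³ in storage unit 1; 39 ft³ remain.
Put 103 ft³ in storage unit 2; 47 ft³ remain.
Put 97 ft³ in storage unit 3; 53 ft³ remain.
Put 93 ft³ in storage unit 4; 57 ft³ remain.
Put 89 ft³ in storage unit 5; 61 ft³ remain.
Put 88 ft³ in storage unit 6; 62 ft³ remain.
Put 87 ft³ in storage unit 7; 63 ft³ remain.
Put 86 ft³ in storage unit 8; 64 ft³ remain.
Put 83 ft³ in storage unit 9; 67 ft³ remain.
Put 80 ft³ in storage unit 10; 70 ft³ remain.
Put 76 ft³ in storage unit 11; 74 ft³ remain.
Put 40 ft³ in storage unit 2; 7 ft³ remain.
Put 30 ft³ in storage unit 1; 9 ft³ remain.
Put 18 ft³ in storage unit 3; 35 ft³ remain.
11 storage units × 150 ft³ = 1650 ft³; used 1081 ft³; unused 569 ft³.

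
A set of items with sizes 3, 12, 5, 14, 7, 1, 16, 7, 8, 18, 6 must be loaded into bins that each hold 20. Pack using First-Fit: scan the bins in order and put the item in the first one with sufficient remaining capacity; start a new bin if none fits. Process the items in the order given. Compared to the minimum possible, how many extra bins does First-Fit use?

First-Fit: [3,12,5] [14,1] [7,7,6] [16] [8] [18] → 6 bins.
Total size 97; any packing needs at least ⌈97/20⌉ = 5 bins.
An optimal packing achieves that bound: [18,1] [16,3] [14,6] [12,8] [7,7,5] → 5 bins.
Excess: 6 − 5 = 1.

1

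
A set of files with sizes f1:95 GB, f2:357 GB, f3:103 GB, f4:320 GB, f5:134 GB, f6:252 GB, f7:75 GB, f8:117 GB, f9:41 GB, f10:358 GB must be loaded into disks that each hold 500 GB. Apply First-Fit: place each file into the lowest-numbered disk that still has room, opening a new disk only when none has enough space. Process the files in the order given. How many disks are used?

disk 1: place f1 (95 GB), 405 GB left
disk 1: place f2 (357 GB), 48 GB left
disk 2: place f3 (103 GB), 397 GB left
disk 2: place f4 (320 GB), 77 GB left
disk 3: place f5 (134 GB), 366 GB left
disk 3: place f6 (252 GB), 114 GB left
disk 2: place f7 (75 GB), 2 GB left
disk 4: place f8 (117 GB), 383 GB left
disk 1: place f9 (41 GB), 7 GB left
disk 4: place f10 (358 GB), 25 GB left
Final disks: [95,357,41] [103,320,75] [134,252] [117,358].

4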